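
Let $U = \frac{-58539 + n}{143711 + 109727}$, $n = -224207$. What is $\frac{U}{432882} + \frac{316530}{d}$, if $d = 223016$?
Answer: $\frac{4340755880947693}{3058350776805132} \approx 1.4193$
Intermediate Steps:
$U = - \frac{141373}{126719}$ ($U = \frac{-58539 - 224207}{143711 + 109727} = - \frac{282746}{253438} = \left(-282746\right) \frac{1}{253438} = - \frac{141373}{126719} \approx -1.1156$)
$\frac{U}{432882} + \frac{316530}{d} = - \frac{141373}{126719 \cdot 432882} + \frac{316530}{223016} = \left(- \frac{141373}{126719}\right) \frac{1}{432882} + 316530 \cdot \frac{1}{223016} = - \frac{141373}{54854374158} + \frac{158265}{111508} = \frac{4340755880947693}{3058350776805132}$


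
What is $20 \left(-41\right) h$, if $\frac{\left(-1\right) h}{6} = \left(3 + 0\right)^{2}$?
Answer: $44280$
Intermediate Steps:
$h = -54$ ($h = - 6 \left(3 + 0\right)^{2} = - 6 \cdot 3^{2} = \left(-6\right) 9 = -54$)
$20 \left(-41\right) h = 20 \left(-41\right) \left(-54\right) = \left(-820\right) \left(-54\right) = 44280$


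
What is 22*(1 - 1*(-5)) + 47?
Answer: 179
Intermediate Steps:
22*(1 - 1*(-5)) + 47 = 22*(1 + 5) + 47 = 22*6 + 47 = 132 + 47 = 179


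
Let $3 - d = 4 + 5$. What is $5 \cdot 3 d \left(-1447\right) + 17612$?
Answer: $147842$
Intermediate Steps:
$d = -6$ ($d = 3 - \left(4 + 5\right) = 3 - 9 = -6$)
$5 \cdot 3 d \left(-1447\right) + 17612 = 5 \cdot 3 \left(-6\right) \left(-1447\right) + 17612 = 15 \left(-6\right) \left(-1447\right) + 17612 = \left(-90\right) \left(-1447\right) + 17612 = 130230 + 17612 = 147842$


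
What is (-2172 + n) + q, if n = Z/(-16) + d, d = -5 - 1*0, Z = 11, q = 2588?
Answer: 6565/16 ≈ 410.31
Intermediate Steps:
d = -5 (d = -5 + 0 = -5)
n = -91/16 (n = 11/(-16) - 5 = 11*(-1/16) - 5 = -11/16 - 5 = -91/16 ≈ -5.6875)
(-2172 + n) + q = (-2172 - 91/16) + 2588 = -34843/16 + 2588 = 6565/16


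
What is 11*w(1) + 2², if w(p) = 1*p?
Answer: 15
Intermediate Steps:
w(p) = p
11*w(1) + 2² = 11*1 + 2² = 11 + 4 = 15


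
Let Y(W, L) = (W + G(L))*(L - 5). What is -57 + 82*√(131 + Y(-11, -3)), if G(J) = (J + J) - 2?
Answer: -57 + 82*√283 ≈ 1322.5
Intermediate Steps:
G(J) = -2 + 2*J (G(J) = 2*J - 2 = -2 + 2*J)
Y(W, L) = (-5 + L)*(-2 + W + 2*L) (Y(W, L) = (W + (-2 + 2*L))*(L - 5) = (-2 + W + 2*L)*(-5 + L) = (-5 + L)*(-2 + W + 2*L))
-57 + 82*√(131 + Y(-11, -3)) = -57 + 82*√(131 + (10 - 12*(-3) - 5*(-11) + 2*(-3)² - 3*(-11))) = -57 + 82*√(131 + (10 + 36 + 55 + 2*9 + 33)) = -57 + 82*√(131 + (10 + 36 + 55 + 18 + 33)) = -57 + 82*√(131 + 152) = -57 + 82*√283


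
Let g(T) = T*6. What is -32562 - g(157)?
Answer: -33504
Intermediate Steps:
g(T) = 6*T
-32562 - g(157) = -32562 - 6*157 = -32562 - 1*942 = -32562 - 942 = -33504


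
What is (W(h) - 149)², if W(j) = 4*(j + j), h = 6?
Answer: 10201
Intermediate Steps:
W(j) = 8*j (W(j) = 4*(2*j) = 8*j)
(W(h) - 149)² = (8*6 - 149)² = (48 - 149)² = (-101)² = 10201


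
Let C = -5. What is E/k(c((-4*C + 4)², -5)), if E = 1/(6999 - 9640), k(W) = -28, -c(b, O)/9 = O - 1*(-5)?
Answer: 1/73948 ≈ 1.3523e-5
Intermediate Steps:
c(b, O) = -45 - 9*O (c(b, O) = -9*(O - 1*(-5)) = -9*(O + 5) = -9*(5 + O) = -45 - 9*O)
E = -1/2641 (E = 1/(-2641) = -1/2641 ≈ -0.00037864)
E/k(c((-4*C + 4)², -5)) = -1/2641/(-28) = -1/2641*(-1/28) = 1/73948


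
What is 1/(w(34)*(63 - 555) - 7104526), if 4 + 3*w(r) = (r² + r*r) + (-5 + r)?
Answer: -1/7487794 ≈ -1.3355e-7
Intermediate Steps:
w(r) = -3 + r/3 + 2*r²/3 (w(r) = -4/3 + ((r² + r*r) + (-5 + r))/3 = -4/3 + ((r² + r²) + (-5 + r))/3 = -4/3 + (2*r² + (-5 + r))/3 = -4/3 + (-5 + r + 2*r²)/3 = -4/3 + (-5/3 + r/3 + 2*r²/3) = -3 + r/3 + 2*r²/3)
1/(w(34)*(63 - 555) - 7104526) = 1/((-3 + (⅓)*34 + (⅔)*34²)*(63 - 555) - 7104526) = 1/((-3 + 34/3 + (⅔)*1156)*(-492) - 7104526) = 1/((-3 + 34/3 + 2312/3)*(-492) - 7104526) = 1/(779*(-492) - 7104526) = 1/(-383268 - 7104526) = 1/(-7487794) = -1/7487794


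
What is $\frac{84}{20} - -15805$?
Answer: $\frac{79046}{5} \approx 15809.0$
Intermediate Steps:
$\frac{84}{20} - -15805 = 84 \cdot \frac{1}{20} + 15805 = \frac{21}{5} + 15805 = \frac{79046}{5}$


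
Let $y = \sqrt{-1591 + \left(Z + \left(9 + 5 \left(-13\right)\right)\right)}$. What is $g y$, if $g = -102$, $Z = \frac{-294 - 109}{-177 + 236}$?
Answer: $- \frac{204 i \sqrt{1439246}}{59} \approx - 4148.1 i$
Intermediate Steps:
$Z = - \frac{403}{59} \approx -6.8305$
$y = \frac{2 i \sqrt{1439246}}{59}$ ($y = \sqrt{-1591 + \left(- \frac{403}{59} + \left(9 + 5 \left(-13\right)\right)\right)} = \sqrt{-1591 + \left(- \frac{403}{59} + \left(9 - 65\right)\right)} = \sqrt{-1591 - \frac{3707}{59}} = \sqrt{- \frac{97576}{59}} = \frac{2 i \sqrt{1439246}}{59} \approx 40.667 i$)
$g y = - 102 \frac{2 i \sqrt{1439246}}{59} = - \frac{204 i \sqrt{1439246}}{59}$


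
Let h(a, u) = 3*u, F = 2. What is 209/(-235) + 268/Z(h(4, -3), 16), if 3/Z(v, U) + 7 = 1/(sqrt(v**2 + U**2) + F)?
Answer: -147141131/234765 + 268*sqrt(337)/999 ≈ -621.83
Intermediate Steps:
Z(v, U) = 3/(-7 + 1/(2 + sqrt(U**2 + v**2))) (Z(v, U) = 3/(-7 + 1/(sqrt(v**2 + U**2) + 2)) = 3/(-7 + 1/(sqrt(U**2 + v**2) + 2)) = 3/(-7 + 1/(2 + sqrt(U**2 + v**2))))
209/(-235) + 268/Z(h(4, -3), 16) = 209/(-235) + 268/((3*(-2 - sqrt(16**2 + (3*(-3))**2))/(13 + 7*sqrt(16**2 + (3*(-3))**2)))) = 209*(-1/235) + 268/((3*(-2 - sqrt(256 + (-9)**2))/(13 + 7*sqrt(256 + (-9)**2)))) = -209/235 + 268/((3*(-2 - sqrt(256 + 81))/(13 + 7*sqrt(256 + 81)))) = -209/235 + 268/((3*(-2 - sqrt(337))/(13 + 7*sqrt(337)))) = -209/235 + 268*((13 + 7*sqrt(337))/(3*(-2 - sqrt(337)))) = -209/235 + 268*(13 + 7*sqrt(337))/(3*(-2 - sqrt(337)))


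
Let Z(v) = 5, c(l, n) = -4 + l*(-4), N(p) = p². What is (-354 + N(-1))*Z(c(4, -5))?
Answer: -1765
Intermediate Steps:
c(l, n) = -4 - 4*l
(-354 + N(-1))*Z(c(4, -5)) = (-354 + (-1)²)*5 = (-354 + 1)*5 = -353*5 = -1765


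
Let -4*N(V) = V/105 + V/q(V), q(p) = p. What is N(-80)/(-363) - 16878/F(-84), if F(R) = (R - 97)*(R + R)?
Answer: -765613/1379763 ≈ -0.55489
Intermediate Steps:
N(V) = -¼ - V/420 (N(V) = -(V/105 + V/V)/4 = -(V*(1/105) + 1)/4 = -(V/105 + 1)/4 = -(1 + V/105)/4 = -¼ - V/420)
F(R) = 2*R*(-97 + R) (F(R) = (-97 + R)*(2*R) = 2*R*(-97 + R))
N(-80)/(-363) - 16878/F(-84) = (-¼ - 1/420*(-80))/(-363) - 16878*(-1/(168*(-97 - 84))) = (-¼ + 4/21)*(-1/363) - 16878/(2*(-84)*(-181)) = -5/84*(-1/363) - 16878/30408 = 5/30492 - 16878*1/30408 = 5/30492 - 2813/5068 = -765613/1379763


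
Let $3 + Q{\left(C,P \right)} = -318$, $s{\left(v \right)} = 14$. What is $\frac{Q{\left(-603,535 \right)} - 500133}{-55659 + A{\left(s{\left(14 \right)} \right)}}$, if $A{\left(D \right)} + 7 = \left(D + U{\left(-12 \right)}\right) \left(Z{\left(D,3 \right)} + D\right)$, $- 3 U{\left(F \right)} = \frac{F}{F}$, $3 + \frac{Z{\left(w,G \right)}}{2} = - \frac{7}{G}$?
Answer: $\frac{2252043}{250292} \approx 8.9977$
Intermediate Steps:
$Q{\left(C,P \right)} = -321$ ($Q{\left(C,P \right)} = -3 - 318 = -321$)
$Z{\left(w,G \right)} = -6 - \frac{14}{G}$ ($Z{\left(w,G \right)} = -6 + 2 \left(- \frac{7}{G}\right) = -6 - \frac{14}{G}$)
$U{\left(F \right)} = - \frac{1}{3}$ ($U{\left(F \right)} = - \frac{F \frac{1}{F}}{3} = \left(- \frac{1}{3}\right) 1 = - \frac{1}{3}$)
$A{\left(D \right)} = -7 + \left(- \frac{32}{3} + D\right) \left(- \frac{1}{3} + D\right)$ ($A{\left(D \right)} = -7 + \left(D - \frac{1}{3}\right) \left(\left(-6 - \frac{14}{3}\right) + D\right) = -7 + \left(- \frac{1}{3} + D\right) \left(\left(-6 - \frac{14}{3}\right) + D\right) = -7 + \left(- \frac{1}{3} + D\right) \left(- \frac{32}{3} + D\right) = -7 + \left(- \frac{32}{3} + D\right) \left(- \frac{1}{3} + D\right)$)
$\frac{Q{\left(-603,535 \right)} - 500133}{-55659 + A{\left(s{\left(14 \right)} \right)}} = \frac{-321 - 500133}{-55659 - \left(\frac{1417}{9} - 196\right)} = - \frac{500454}{-55659 - - \frac{347}{9}} = - \frac{500454}{-55659 + \frac{347}{9}} = - \frac{500454}{- \frac{500584}{9}} = \left(-500454\right) \left(- \frac{9}{500584}\right) = \frac{2252043}{250292}$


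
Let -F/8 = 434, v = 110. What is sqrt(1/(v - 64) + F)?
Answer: I*sqrt(7346706)/46 ≈ 58.924*I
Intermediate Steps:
F = -3472 (F = -8*434 = -3472)
sqrt(1/(v - 64) + F) = sqrt(1/(110 - 64) - 3472) = sqrt(1/46 - 3472) = sqrt(-159711/46) = I*sqrt(7346706)/46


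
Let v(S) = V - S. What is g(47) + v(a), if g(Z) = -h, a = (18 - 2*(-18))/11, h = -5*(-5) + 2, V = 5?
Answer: -296/11 ≈ -26.909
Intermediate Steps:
h = 27 (h = 25 + 2 = 27)
a = 54/11 (a = (18 - 1*(-36))*(1/11) = (18 + 36)*(1/11) = 54*(1/11) = 54/11 ≈ 4.9091)
v(S) = 5 - S
g(Z) = -27 (g(Z) = -1*27 = -27)
g(47) + v(a) = -27 + (5 - 1*54/11) = -27 + (5 - 54/11) = -27 + 1/11 = -296/11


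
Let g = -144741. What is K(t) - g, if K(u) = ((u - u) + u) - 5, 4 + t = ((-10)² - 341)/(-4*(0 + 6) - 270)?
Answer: 42551449/294 ≈ 1.4473e+5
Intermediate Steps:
t = -935/294 (t = -4 + ((-10)² - 341)/(-4*(0 + 6) - 270) = -4 + (100 - 341)/(-4*6 - 270) = -4 - 241/(-24 - 270) = -4 - 241/(-294) = -4 - 241*(-1/294) = -4 + 241/294 = -935/294 ≈ -3.1803)
K(u) = -5 + u (K(u) = (0 + u) - 5 = u - 5 = -5 + u)
K(t) - g = (-5 - 935/294) - 1*(-144741) = -2405/294 + 144741 = 42551449/294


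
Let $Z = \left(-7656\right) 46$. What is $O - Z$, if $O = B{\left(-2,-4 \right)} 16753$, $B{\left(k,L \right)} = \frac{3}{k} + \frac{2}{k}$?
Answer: $\frac{620587}{2} \approx 3.1029 \cdot 10^{5}$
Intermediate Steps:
$B{\left(k,L \right)} = \frac{5}{k}$
$O = - \frac{83765}{2}$ ($O = \frac{5}{-2} \cdot 16753 = 5 \left(- \frac{1}{2}\right) 16753 = \left(- \frac{5}{2}\right) 16753 = - \frac{83765}{2} \approx -41883.0$)
$Z = -352176$
$O - Z = - \frac{83765}{2} - -352176 = - \frac{83765}{2} + 352176 = \frac{620587}{2}$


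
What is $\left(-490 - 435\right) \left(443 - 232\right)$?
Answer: $-195175$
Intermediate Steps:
$\left(-490 - 435\right) \left(443 - 232\right) = \left(-925\right) 211 = -195175$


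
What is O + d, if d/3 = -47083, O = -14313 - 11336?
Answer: -166898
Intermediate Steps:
O = -25649
d = -141249 (d = 3*(-47083) = -141249)
O + d = -25649 - 141249 = -166898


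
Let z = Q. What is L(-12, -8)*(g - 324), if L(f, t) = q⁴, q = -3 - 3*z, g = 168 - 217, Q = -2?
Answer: -30213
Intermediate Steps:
g = -49
z = -2
q = 3 (q = -3 - 3*(-2) = -3 + 6 = 3)
L(f, t) = 81 (L(f, t) = 3⁴ = 81)
L(-12, -8)*(g - 324) = 81*(-49 - 324) = 81*(-373) = -30213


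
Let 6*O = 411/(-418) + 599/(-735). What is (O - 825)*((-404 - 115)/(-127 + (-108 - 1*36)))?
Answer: -263191987291/166518660 ≈ -1580.6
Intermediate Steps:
O = -552467/1843380 (O = (411/(-418) + 599/(-735))/6 = (411*(-1/418) + 599*(-1/735))/6 = (-411/418 - 599/735)/6 = (⅙)*(-552467/307230) = -552467/1843380 ≈ -0.29970)
(O - 825)*((-404 - 115)/(-127 + (-108 - 1*36))) = (-552467/1843380 - 825)*((-404 - 115)/(-127 + (-108 - 1*36))) = -(-263191987291)/(614460*(-127 + (-108 - 36))) = -(-263191987291)/(614460*(-127 - 144)) = -(-263191987291)/(614460*(-271)) = -(-263191987291)*(-1)/(614460*271) = -1521340967/1843380*519/271 = -263191987291/166518660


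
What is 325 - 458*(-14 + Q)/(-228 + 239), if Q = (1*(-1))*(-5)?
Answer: 7697/11 ≈ 699.73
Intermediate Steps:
Q = 5 (Q = -1*(-5) = 5)
325 - 458*(-14 + Q)/(-228 + 239) = 325 - 458*(-14 + 5)/(-228 + 239) = 325 - (-4122)/11 = 325 - 458*(-9/11) = 325 + 4122/11 = 7697/11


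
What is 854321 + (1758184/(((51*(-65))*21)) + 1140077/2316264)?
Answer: 45917488208063113/53748906120 ≈ 8.5430e+5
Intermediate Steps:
854321 + (1758184/(((51*(-65))*21)) + 1140077/2316264) = 854321 + (1758184/((-3315*21)) + 1140077*(1/2316264)) = 854321 + (1758184/(-69615) + 1140077/2316264) = 854321 + (1758184*(-1/69615) + 1140077/2316264) = 854321 + (-1758184/69615 + 1140077/2316264) = 854321 - 1331017281407/53748906120 = 45917488208063113/53748906120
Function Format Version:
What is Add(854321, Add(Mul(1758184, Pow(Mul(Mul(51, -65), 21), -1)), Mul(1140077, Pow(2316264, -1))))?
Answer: Rational(45917488208063113, 53748906120) ≈ 8.5430e+5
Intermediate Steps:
Add(854321, Add(Mul(1758184, Pow(Mul(Mul(51, -65), 21), -1)), Mul(1140077, Pow(2316264, -1)))) = Add(854321, Add(Mul(1758184, Pow(Mul(-3315, 21), -1)), Mul(1140077, Rational(1, 2316264)))) = Add(854321, Add(Mul(1758184, Pow(-69615, -1)), Rational(1140077, 2316264))) = Add(854321, Add(Mul(1758184, Rational(-1, 69615)), Rational(1140077, 2316264))) = Add(854321, Add(Rational(-1758184, 69615), Rational(1140077, 2316264))) = Add(854321, Rational(-1331017281407, 53748906120)) = Rational(45917488208063113, 53748906120)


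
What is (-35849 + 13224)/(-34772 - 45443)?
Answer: 4525/16043 ≈ 0.28205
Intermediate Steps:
(-35849 + 13224)/(-34772 - 45443) = -22625/(-80215) = -22625*(-1/80215) = 4525/16043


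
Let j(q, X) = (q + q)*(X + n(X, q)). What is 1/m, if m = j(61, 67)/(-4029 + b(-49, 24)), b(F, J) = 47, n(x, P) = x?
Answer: -1991/8174 ≈ -0.24358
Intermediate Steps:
j(q, X) = 4*X*q (j(q, X) = (q + q)*(X + X) = (2*q)*(2*X) = 4*X*q)
m = -8174/1991 (m = (4*67*61)/(-4029 + 47) = 16348/(-3982) = 16348*(-1/3982) = -8174/1991 ≈ -4.1055)
1/m = 1/(-8174/1991) = -1991/8174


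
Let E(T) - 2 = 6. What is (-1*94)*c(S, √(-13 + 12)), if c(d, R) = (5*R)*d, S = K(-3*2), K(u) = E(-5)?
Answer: -3760*I ≈ -3760.0*I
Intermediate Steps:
E(T) = 8 (E(T) = 2 + 6 = 8)
K(u) = 8
S = 8
c(d, R) = 5*R*d
(-1*94)*c(S, √(-13 + 12)) = (-1*94)*(5*√(-13 + 12)*8) = -470*√(-1)*8 = -470*I*8 = -3760*I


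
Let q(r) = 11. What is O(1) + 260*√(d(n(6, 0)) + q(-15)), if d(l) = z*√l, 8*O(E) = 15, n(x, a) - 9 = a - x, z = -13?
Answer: 15/8 + 260*√(11 - 13*√3) ≈ 1.875 + 882.34*I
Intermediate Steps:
n(x, a) = 9 + a - x (n(x, a) = 9 + (a - x) = 9 + a - x)
O(E) = 15/8 (O(E) = (⅛)*15 = 15/8)
d(l) = -13*√l
O(1) + 260*√(d(n(6, 0)) + q(-15)) = 15/8 + 260*√(-13*√(9 + 0 - 1*6) + 11) = 15/8 + 260*√(-13*√(9 + 0 - 6) + 11) = 15/8 + 260*√(-13*√3 + 11) = 15/8 + 260*√(11 - 13*√3)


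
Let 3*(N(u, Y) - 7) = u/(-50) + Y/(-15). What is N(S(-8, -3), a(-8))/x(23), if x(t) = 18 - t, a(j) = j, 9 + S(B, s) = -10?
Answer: -3287/2250 ≈ -1.4609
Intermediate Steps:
S(B, s) = -19 (S(B, s) = -9 - 10 = -19)
N(u, Y) = 7 - Y/45 - u/150 (N(u, Y) = 7 + (u/(-50) + Y/(-15))/3 = 7 + (u*(-1/50) + Y*(-1/15))/3 = 7 + (-u/50 - Y/15)/3 = 7 + (-Y/15 - u/50)/3 = 7 + (-Y/45 - u/150) = 7 - Y/45 - u/150)
N(S(-8, -3), a(-8))/x(23) = (7 - 1/45*(-8) - 1/150*(-19))/(18 - 1*23) = (7 + 8/45 + 19/150)/(18 - 23) = (3287/450)/(-5) = (3287/450)*(-⅕) = -3287/2250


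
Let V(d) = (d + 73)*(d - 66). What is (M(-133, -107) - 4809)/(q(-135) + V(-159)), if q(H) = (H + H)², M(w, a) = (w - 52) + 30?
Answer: -2482/46125 ≈ -0.053810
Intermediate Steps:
M(w, a) = -22 + w (M(w, a) = (-52 + w) + 30 = -22 + w)
q(H) = 4*H² (q(H) = (2*H)² = 4*H²)
V(d) = (-66 + d)*(73 + d) (V(d) = (73 + d)*(-66 + d) = (-66 + d)*(73 + d))
(M(-133, -107) - 4809)/(q(-135) + V(-159)) = ((-22 - 133) - 4809)/(4*(-135)² + (-4818 + (-159)² + 7*(-159))) = (-155 - 4809)/(4*18225 + (-4818 + 25281 - 1113)) = -4964/(72900 + 19350) = -4964/92250 = -4964*1/92250 = -2482/46125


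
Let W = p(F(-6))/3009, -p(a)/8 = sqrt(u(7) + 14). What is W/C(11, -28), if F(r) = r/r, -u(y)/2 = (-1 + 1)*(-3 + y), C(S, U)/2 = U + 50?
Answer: -2*sqrt(14)/33099 ≈ -0.00022609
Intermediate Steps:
C(S, U) = 100 + 2*U (C(S, U) = 2*(U + 50) = 2*(50 + U) = 100 + 2*U)
u(y) = 0 (u(y) = -2*(-1 + 1)*(-3 + y) = -0*(-3 + y) = -2*0 = 0)
F(r) = 1
p(a) = -8*sqrt(14) (p(a) = -8*sqrt(0 + 14) = -8*sqrt(14))
W = -8*sqrt(14)/3009 ≈ -0.0099479
W/C(11, -28) = (-8*sqrt(14)/3009)/(100 + 2*(-28)) = (-8*sqrt(14)/3009)/(100 - 56) = -8*sqrt(14)/3009/44 = -8*sqrt(14)/3009*(1/44) = -2*sqrt(14)/33099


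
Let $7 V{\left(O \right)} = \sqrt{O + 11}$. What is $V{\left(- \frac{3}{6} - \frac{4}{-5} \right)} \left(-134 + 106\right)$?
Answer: $- \frac{2 \sqrt{1130}}{5} \approx -13.446$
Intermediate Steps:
$V{\left(O \right)} = \frac{\sqrt{11 + O}}{7}$ ($V{\left(O \right)} = \frac{\sqrt{O + 11}}{7} = \frac{\sqrt{11 + O}}{7}$)
$V{\left(- \frac{3}{6} - \frac{4}{-5} \right)} \left(-134 + 106\right) = \frac{\sqrt{11 - \left(\frac{1}{2} - \frac{4}{5}\right)}}{7} \left(-134 + 106\right) = \frac{\sqrt{11 - - \frac{3}{10}}}{7} \left(-28\right) = \frac{\sqrt{11 + \left(- \frac{1}{2} + \frac{4}{5}\right)}}{7} \left(-28\right) = \frac{\sqrt{11 + \frac{3}{10}}}{7} \left(-28\right) = \frac{\sqrt{\frac{113}{10}}}{7} \left(-28\right) = \frac{\frac{1}{10} \sqrt{1130}}{7} \left(-28\right) = \frac{\sqrt{1130}}{70} \left(-28\right) = - \frac{2 \sqrt{1130}}{5}$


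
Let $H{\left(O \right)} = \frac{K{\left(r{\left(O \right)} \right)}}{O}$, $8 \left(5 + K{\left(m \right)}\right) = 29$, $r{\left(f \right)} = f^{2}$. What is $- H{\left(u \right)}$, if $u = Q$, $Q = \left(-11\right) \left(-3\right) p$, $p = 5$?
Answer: $\frac{1}{120} \approx 0.0083333$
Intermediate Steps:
$K{\left(m \right)} = - \frac{11}{8}$ ($K{\left(m \right)} = -5 + \frac{1}{8} \cdot 29 = -5 + \frac{29}{8} = - \frac{11}{8}$)
$Q = 165$ ($Q = \left(-11\right) \left(-3\right) 5 = 33 \cdot 5 = 165$)
$u = 165$
$H{\left(O \right)} = - \frac{11}{8 O}$
$- H{\left(u \right)} = - \frac{-11}{8 \cdot 165} = \left(-1\right) \left(- \frac{1}{120}\right) = \frac{1}{120}$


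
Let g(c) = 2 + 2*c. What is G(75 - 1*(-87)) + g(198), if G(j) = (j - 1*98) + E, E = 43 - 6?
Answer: 499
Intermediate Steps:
E = 37
G(j) = -61 + j (G(j) = (j - 1*98) + 37 = (j - 98) + 37 = (-98 + j) + 37 = -61 + j)
G(75 - 1*(-87)) + g(198) = (-61 + (75 - 1*(-87))) + (2 + 2*198) = (-61 + (75 + 87)) + (2 + 396) = (-61 + 162) + 398 = 101 + 398 = 499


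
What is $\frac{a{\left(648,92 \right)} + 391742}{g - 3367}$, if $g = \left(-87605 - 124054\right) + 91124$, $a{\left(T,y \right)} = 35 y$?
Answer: $- \frac{197481}{61951} \approx -3.1877$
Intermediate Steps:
$g = -120535$ ($g = \left(-87605 - 124054\right) + 91124 = -211659 + 91124 = -120535$)
$\frac{a{\left(648,92 \right)} + 391742}{g - 3367} = \frac{35 \cdot 92 + 391742}{-120535 - 3367} = \frac{3220 + 391742}{-123902} = 394962 \left(- \frac{1}{123902}\right) = - \frac{197481}{61951}$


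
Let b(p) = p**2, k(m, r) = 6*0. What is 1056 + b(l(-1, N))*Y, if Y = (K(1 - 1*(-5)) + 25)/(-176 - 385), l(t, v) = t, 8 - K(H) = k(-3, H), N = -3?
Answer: 17951/17 ≈ 1055.9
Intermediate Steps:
k(m, r) = 0
K(H) = 8 (K(H) = 8 - 1*0 = 8 + 0 = 8)
Y = -1/17 (Y = (8 + 25)/(-176 - 385) = 33/(-561) = 33*(-1/561) = -1/17 ≈ -0.058824)
1056 + b(l(-1, N))*Y = 1056 + (-1)**2*(-1/17) = 1056 + 1*(-1/17) = 1056 - 1/17 = 17951/17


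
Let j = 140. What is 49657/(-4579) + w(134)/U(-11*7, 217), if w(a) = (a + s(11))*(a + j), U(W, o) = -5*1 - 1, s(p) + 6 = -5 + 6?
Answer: -27024546/4579 ≈ -5901.8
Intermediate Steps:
s(p) = -5 (s(p) = -6 + (-5 + 6) = -6 + 1 = -5)
U(W, o) = -6 (U(W, o) = -5 - 1 = -6)
w(a) = (-5 + a)*(140 + a) (w(a) = (a - 5)*(a + 140) = (-5 + a)*(140 + a))
49657/(-4579) + w(134)/U(-11*7, 217) = 49657/(-4579) + (-700 + 134² + 135*134)/(-6) = 49657*(-1/4579) + (-700 + 17956 + 18090)*(-⅙) = -49657/4579 + 35346*(-⅙) = -49657/4579 - 5891 = -27024546/4579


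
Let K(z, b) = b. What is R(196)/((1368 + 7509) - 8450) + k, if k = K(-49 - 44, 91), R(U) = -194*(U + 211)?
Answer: -40101/427 ≈ -93.913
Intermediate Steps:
R(U) = -40934 - 194*U (R(U) = -194*(211 + U) = -40934 - 194*U)
k = 91
R(196)/((1368 + 7509) - 8450) + k = (-40934 - 194*196)/((1368 + 7509) - 8450) + 91 = (-40934 - 38024)/(8877 - 8450) + 91 = -78958/427 + 91 = -40101/427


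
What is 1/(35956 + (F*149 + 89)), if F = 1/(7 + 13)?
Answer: 20/721049 ≈ 2.7737e-5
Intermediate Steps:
F = 1/20 ≈ 0.050000
1/(35956 + (F*149 + 89)) = 1/(35956 + ((1/20)*149 + 89)) = 1/(35956 + (149/20 + 89)) = 1/(35956 + 1929/20) = 1/(721049/20) = 20/721049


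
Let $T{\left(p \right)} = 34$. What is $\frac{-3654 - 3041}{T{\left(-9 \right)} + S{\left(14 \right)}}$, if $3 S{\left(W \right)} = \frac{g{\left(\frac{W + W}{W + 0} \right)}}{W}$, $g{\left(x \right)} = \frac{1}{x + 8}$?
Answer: $- \frac{2811900}{14281} \approx -196.9$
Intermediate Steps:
$g{\left(x \right)} = \frac{1}{8 + x}$
$S{\left(W \right)} = \frac{1}{30 W}$ ($S{\left(W \right)} = \frac{\frac{1}{8 + \frac{W + W}{W + 0}} \frac{1}{W}}{3} = \frac{\frac{1}{8 + \frac{2 W}{W}} \frac{1}{W}}{3} = \frac{\frac{1}{8 + 2} \frac{1}{W}}{3} = \frac{\frac{1}{10} \frac{1}{W}}{3} = \frac{1}{30 W}$)
$\frac{-3654 - 3041}{T{\left(-9 \right)} + S{\left(14 \right)}} = \frac{-3654 - 3041}{34 + \frac{1}{30 \cdot 14}} = - \frac{6695}{34 + \frac{1}{30} \cdot \frac{1}{14}} = - \frac{6695}{34 + \frac{1}{420}} = - \frac{6695}{\frac{14281}{420}} = \left(-6695\right) \frac{420}{14281} = - \frac{2811900}{14281}$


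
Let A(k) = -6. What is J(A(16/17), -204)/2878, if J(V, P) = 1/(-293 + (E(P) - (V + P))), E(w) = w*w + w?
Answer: 1/118944862 ≈ 8.4073e-9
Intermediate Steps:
E(w) = w + w² (E(w) = w² + w = w + w²)
J(V, P) = 1/(-293 - P - V + P*(1 + P)) (J(V, P) = 1/(-293 + (P*(1 + P) - (V + P))) = 1/(-293 + (P*(1 + P) - (P + V))) = 1/(-293 + (P*(1 + P) + (-P - V))) = 1/(-293 + (-P - V + P*(1 + P))) = 1/(-293 - P - V + P*(1 + P)))
J(A(16/17), -204)/2878 = 1/(-293 + (-204)² - 1*(-6)*2878) = (1/2878)/(-293 + 41616 + 6) = (1/2878)/41329 = (1/41329)*(1/2878) = 1/118944862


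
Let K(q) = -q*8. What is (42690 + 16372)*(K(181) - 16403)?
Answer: -1054315762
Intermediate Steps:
K(q) = -8*q
(42690 + 16372)*(K(181) - 16403) = (42690 + 16372)*(-8*181 - 16403) = 59062*(-1448 - 16403) = 59062*(-17851) = -1054315762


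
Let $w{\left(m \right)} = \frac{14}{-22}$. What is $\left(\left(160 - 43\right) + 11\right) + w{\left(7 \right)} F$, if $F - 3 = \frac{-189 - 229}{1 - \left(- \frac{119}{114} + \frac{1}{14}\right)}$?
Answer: $\frac{2259043}{8657} \approx 260.95$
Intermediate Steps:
$w{\left(m \right)} = - \frac{7}{11}$ ($w{\left(m \right)} = 14 \left(- \frac{1}{22}\right) = - \frac{7}{11}$)
$F = - \frac{164421}{787}$ ($F = 3 + \frac{-189 - 229}{1 - \left(- \frac{119}{114} + \frac{1}{14}\right)} = 3 - \frac{418}{1 - - \frac{388}{399}} = 3 - \frac{418}{1 + \left(\frac{119}{114} - \frac{1}{14}\right)} = 3 - \frac{418}{1 + \frac{388}{399}} = 3 - \frac{418}{\frac{787}{399}} = 3 - \frac{166782}{787} = - \frac{164421}{787} \approx -208.92$)
$\left(\left(160 - 43\right) + 11\right) + w{\left(7 \right)} F = \left(\left(160 - 43\right) + 11\right) - - \frac{1150947}{8657} = \left(117 + 11\right) + \frac{1150947}{8657} = 128 + \frac{1150947}{8657} = \frac{2259043}{8657}$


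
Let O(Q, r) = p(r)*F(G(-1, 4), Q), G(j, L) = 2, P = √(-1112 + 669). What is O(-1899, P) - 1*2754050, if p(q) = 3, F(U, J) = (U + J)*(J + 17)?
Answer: 7956412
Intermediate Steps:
P = I*√443 (P = √(-443) = I*√443 ≈ 21.048*I)
F(U, J) = (17 + J)*(J + U) (F(U, J) = (J + U)*(17 + J) = (17 + J)*(J + U))
O(Q, r) = 102 + 3*Q² + 57*Q (O(Q, r) = 3*(Q² + 17*Q + 17*2 + Q*2) = 3*(Q² + 17*Q + 34 + 2*Q) = 3*(34 + Q² + 19*Q) = 102 + 3*Q² + 57*Q)
O(-1899, P) - 1*2754050 = (102 + 3*(-1899)² + 57*(-1899)) - 1*2754050 = (102 + 3*3606201 - 108243) - 2754050 = (102 + 10818603 - 108243) - 2754050 = 10710462 - 2754050 = 7956412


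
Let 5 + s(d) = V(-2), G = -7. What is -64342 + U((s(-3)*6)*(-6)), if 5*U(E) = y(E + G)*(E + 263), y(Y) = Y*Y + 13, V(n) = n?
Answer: 6119572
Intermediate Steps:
s(d) = -7 (s(d) = -5 - 2 = -7)
y(Y) = 13 + Y² (y(Y) = Y² + 13 = 13 + Y²)
U(E) = (13 + (-7 + E)²)*(263 + E)/5 (U(E) = ((13 + (E - 7)²)*(E + 263))/5 = ((13 + (-7 + E)²)*(263 + E))/5 = (13 + (-7 + E)²)*(263 + E)/5)
-64342 + U((s(-3)*6)*(-6)) = -64342 + (13 + (-7 - 7*6*(-6))²)*(263 - 7*6*(-6))/5 = -64342 + (13 + (-7 - 42*(-6))²)*(263 - 42*(-6))/5 = -64342 + (13 + (-7 + 252)²)*(263 + 252)/5 = -64342 + (⅕)*(13 + 245²)*515 = -64342 + (⅕)*(13 + 60025)*515 = -64342 + (⅕)*60038*515 = -64342 + 6183914 = 6119572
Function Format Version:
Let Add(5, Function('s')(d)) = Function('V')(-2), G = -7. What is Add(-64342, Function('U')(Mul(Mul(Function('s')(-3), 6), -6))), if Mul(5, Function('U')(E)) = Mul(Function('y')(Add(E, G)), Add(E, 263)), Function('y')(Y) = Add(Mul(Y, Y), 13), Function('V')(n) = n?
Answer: 6119572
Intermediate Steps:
Function('s')(d) = -7 (Function('s')(d) = Add(-5, -2) = -7)
Function('y')(Y) = Add(13, Pow(Y, 2)) (Function('y')(Y) = Add(Pow(Y, 2), 13) = Add(13, Pow(Y, 2)))
Function('U')(E) = Mul(Rational(1, 5), Add(13, Pow(Add(-7, E), 2)), Add(263, E)) (Function('U')(E) = Mul(Rational(1, 5), Mul(Add(13, Pow(Add(E, -7), 2)), Add(E, 263))) = Mul(Rational(1, 5), Mul(Add(13, Pow(Add(-7, E), 2)), Add(263, E))) = Mul(Rational(1, 5), Add(13, Pow(Add(-7, E), 2)), Add(263, E)))
Add(-64342, Function('U')(Mul(Mul(Function('s')(-3), 6), -6))) = Add(-64342, Mul(Rational(1, 5), Add(13, Pow(Add(-7, Mul(Mul(-7, 6), -6)), 2)), Add(263, Mul(Mul(-7, 6), -6)))) = Add(-64342, Mul(Rational(1, 5), Add(13, Pow(Add(-7, Mul(-42, -6)), 2)), Add(263, Mul(-42, -6)))) = Add(-64342, Mul(Rational(1, 5), Add(13, Pow(Add(-7, 252), 2)), Add(263, 252))) = Add(-64342, Mul(Rational(1, 5), Add(13, Pow(245, 2)), 515)) = Add(-64342, Mul(Rational(1, 5), Add(13, 60025), 515)) = Add(-64342, Mul(Rational(1, 5), 60038, 515)) = Add(-64342, 6183914) = 6119572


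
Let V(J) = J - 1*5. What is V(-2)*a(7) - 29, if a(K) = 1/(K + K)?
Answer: -59/2 ≈ -29.500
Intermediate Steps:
V(J) = -5 + J (V(J) = J - 5 = -5 + J)
a(K) = 1/(2*K)
V(-2)*a(7) - 29 = (-5 - 2)*((½)/7) - 29 = -7/(2*7) - 29 = -7*1/14 - 29 = -½ - 29 = -59/2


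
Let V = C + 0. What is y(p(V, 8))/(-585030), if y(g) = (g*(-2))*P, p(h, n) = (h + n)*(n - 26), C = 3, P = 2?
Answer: -132/97505 ≈ -0.0013538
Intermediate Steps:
V = 3 (V = 3 + 0 = 3)
p(h, n) = (-26 + n)*(h + n) (p(h, n) = (h + n)*(-26 + n) = (-26 + n)*(h + n))
y(g) = -4*g (y(g) = (g*(-2))*2 = -2*g*2 = -4*g)
y(p(V, 8))/(-585030) = -4*(8² - 26*3 - 26*8 + 3*8)/(-585030) = -4*(64 - 78 - 208 + 24)*(-1/585030) = -4*(-198)*(-1/585030) = 792*(-1/585030) = -132/97505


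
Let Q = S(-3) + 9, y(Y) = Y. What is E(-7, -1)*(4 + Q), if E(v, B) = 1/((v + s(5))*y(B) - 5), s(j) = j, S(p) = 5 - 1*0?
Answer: -6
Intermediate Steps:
S(p) = 5 (S(p) = 5 + 0 = 5)
E(v, B) = 1/(-5 + B*(5 + v)) (E(v, B) = 1/((v + 5)*B - 5) = 1/((5 + v)*B - 5) = 1/(B*(5 + v) - 5) = 1/(-5 + B*(5 + v)))
Q = 14 (Q = 5 + 9 = 14)
E(-7, -1)*(4 + Q) = (4 + 14)/(-5 + 5*(-1) - 1*(-7)) = 18/(-5 - 5 + 7) = 18/(-3) = -1/3*18 = -6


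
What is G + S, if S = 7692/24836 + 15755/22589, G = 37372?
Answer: 748822128002/20036443 ≈ 37373.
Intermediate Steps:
S = 20180206/20036443 (S = 7692*(1/24836) + 15755*(1/22589) = 1923/6209 + 15755/22589 = 20180206/20036443 ≈ 1.0072)
G + S = 37372 + 20180206/20036443 = 748822128002/20036443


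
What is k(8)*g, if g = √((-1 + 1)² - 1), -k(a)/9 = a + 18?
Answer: -234*I ≈ -234.0*I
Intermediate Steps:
k(a) = -162 - 9*a (k(a) = -9*(a + 18) = -9*(18 + a) = -162 - 9*a)
g = I (g = √(0² - 1) = √(0 - 1) = √(-1) = I ≈ 1.0*I)
k(8)*g = (-162 - 9*8)*I = (-162 - 72)*I = -234*I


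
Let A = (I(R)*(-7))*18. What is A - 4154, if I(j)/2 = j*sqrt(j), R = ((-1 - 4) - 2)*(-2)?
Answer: -4154 - 3528*sqrt(14) ≈ -17355.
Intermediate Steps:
R = 14 (R = (-5 - 2)*(-2) = -7*(-2) = 14)
I(j) = 2*j**(3/2) (I(j) = 2*(j*sqrt(j)) = 2*j**(3/2))
A = -3528*sqrt(14) (A = ((2*14**(3/2))*(-7))*18 = ((2*(14*sqrt(14)))*(-7))*18 = ((28*sqrt(14))*(-7))*18 = -196*sqrt(14)*18 = -3528*sqrt(14) ≈ -13201.)
A - 4154 = -3528*sqrt(14) - 4154 = -4154 - 3528*sqrt(14)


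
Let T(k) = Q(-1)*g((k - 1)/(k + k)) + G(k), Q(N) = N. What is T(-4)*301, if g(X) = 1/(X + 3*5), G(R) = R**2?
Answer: 599592/125 ≈ 4796.7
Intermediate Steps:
g(X) = 1/(15 + X) (g(X) = 1/(X + 15) = 1/(15 + X))
T(k) = k**2 - 1/(15 + (-1 + k)/(2*k)) (T(k) = -1/(15 + (k - 1)/(k + k)) + k**2 = -1/(15 + (-1 + k)/((2*k))) + k**2 = -1/(15 + (-1 + k)*(1/(2*k))) + k**2 = -1/(15 + (-1 + k)/(2*k)) + k**2 = k**2 - 1/(15 + (-1 + k)/(2*k)))
T(-4)*301 = -4*(-2 - 4*(-1 + 31*(-4)))/(-1 + 31*(-4))*301 = -4*(-2 - 4*(-1 - 124))/(-1 - 124)*301 = -4*(-2 - 4*(-125))/(-125)*301 = -4*(-1/125)*(-2 + 500)*301 = -4*(-1/125)*498*301 = (1992/125)*301 = 599592/125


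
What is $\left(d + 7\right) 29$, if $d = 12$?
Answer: $551$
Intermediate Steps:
$\left(d + 7\right) 29 = \left(12 + 7\right) 29 = 19 \cdot 29 = 551$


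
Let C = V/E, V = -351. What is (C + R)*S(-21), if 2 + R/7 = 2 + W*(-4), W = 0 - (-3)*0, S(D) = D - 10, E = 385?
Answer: 10881/385 ≈ 28.262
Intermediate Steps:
S(D) = -10 + D
C = -351/385 ≈ -0.91169
W = 0 (W = 0 - 1*0 = 0 + 0 = 0)
R = 0 (R = -14 + 7*(2 + 0*(-4)) = -14 + 7*(2 + 0) = -14 + 7*2 = -14 + 14 = 0)
(C + R)*S(-21) = (-351/385 + 0)*(-10 - 21) = -351/385*(-31) = 10881/385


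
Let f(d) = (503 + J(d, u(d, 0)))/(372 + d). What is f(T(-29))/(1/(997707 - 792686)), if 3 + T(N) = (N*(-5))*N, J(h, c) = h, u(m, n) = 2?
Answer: 759602805/3836 ≈ 1.9802e+5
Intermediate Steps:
T(N) = -3 - 5*N² (T(N) = -3 + (N*(-5))*N = -3 + (-5*N)*N = -3 - 5*N²)
f(d) = (503 + d)/(372 + d)
f(T(-29))/(1/(997707 - 792686)) = ((503 + (-3 - 5*(-29)²))/(372 + (-3 - 5*(-29)²)))/(1/(997707 - 792686)) = ((503 + (-3 - 5*841))/(372 + (-3 - 5*841)))/(1/205021) = ((503 + (-3 - 4205))/(372 + (-3 - 4205)))/(1/205021) = ((503 - 4208)/(372 - 4208))*205021 = (-3705/(-3836))*205021 = -1/3836*(-3705)*205021 = (3705/3836)*205021 = 759602805/3836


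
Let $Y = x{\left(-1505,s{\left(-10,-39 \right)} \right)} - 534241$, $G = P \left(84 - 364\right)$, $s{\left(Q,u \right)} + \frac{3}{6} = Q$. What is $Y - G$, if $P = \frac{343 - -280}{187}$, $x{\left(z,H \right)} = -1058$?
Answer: $- \frac{99926473}{187} \approx -5.3437 \cdot 10^{5}$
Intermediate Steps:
$s{\left(Q,u \right)} = - \frac{1}{2} + Q$
$P = \frac{623}{187}$ ($P = \left(343 + 280\right) \frac{1}{187} = 623 \cdot \frac{1}{187} = \frac{623}{187} \approx 3.3316$)
$G = - \frac{174440}{187}$ ($G = \frac{623 \left(84 - 364\right)}{187} = \frac{623}{187} \left(-280\right) = - \frac{174440}{187} \approx -932.83$)
$Y = -535299$ ($Y = -1058 - 534241 = -535299$)
$Y - G = -535299 - - \frac{174440}{187} = -535299 + \frac{174440}{187} = - \frac{99926473}{187}$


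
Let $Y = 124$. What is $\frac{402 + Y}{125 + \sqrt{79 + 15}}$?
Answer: $\frac{65750}{15531} - \frac{526 \sqrt{94}}{15531} \approx 3.9051$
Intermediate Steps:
$\frac{402 + Y}{125 + \sqrt{79 + 15}} = \frac{402 + 124}{125 + \sqrt{79 + 15}} = \frac{526}{125 + \sqrt{94}}$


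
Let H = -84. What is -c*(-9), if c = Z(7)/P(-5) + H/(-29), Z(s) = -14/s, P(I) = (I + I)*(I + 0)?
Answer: 18639/725 ≈ 25.709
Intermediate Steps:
P(I) = 2*I**2 (P(I) = (2*I)*I = 2*I**2)
c = 2071/725 (c = (-14/7)/((2*(-5)**2)) - 84/(-29) = (-14*1/7)/((2*25)) - 84*(-1/29) = -2/50 + 84/29 = -2*1/50 + 84/29 = -1/25 + 84/29 = 2071/725 ≈ 2.8566)
-c*(-9) = -2071*(-9)/725 = -1*(-18639/725) = 18639/725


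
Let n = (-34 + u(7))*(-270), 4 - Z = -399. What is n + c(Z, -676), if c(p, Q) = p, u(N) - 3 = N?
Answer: 6883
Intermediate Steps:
Z = 403 (Z = 4 - 1*(-399) = 4 + 399 = 403)
u(N) = 3 + N
n = 6480 (n = (-34 + (3 + 7))*(-270) = (-34 + 10)*(-270) = -24*(-270) = 6480)
n + c(Z, -676) = 6480 + 403 = 6883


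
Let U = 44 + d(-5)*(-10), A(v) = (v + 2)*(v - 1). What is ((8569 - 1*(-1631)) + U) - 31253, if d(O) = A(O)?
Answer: -21189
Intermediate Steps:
A(v) = (-1 + v)*(2 + v) (A(v) = (2 + v)*(-1 + v) = (-1 + v)*(2 + v))
d(O) = -2 + O + O²
U = -136 (U = 44 + (-2 - 5 + (-5)²)*(-10) = 44 + (-2 - 5 + 25)*(-10) = 44 + 18*(-10) = 44 - 180 = -136)
((8569 - 1*(-1631)) + U) - 31253 = ((8569 - 1*(-1631)) - 136) - 31253 = ((8569 + 1631) - 136) - 31253 = (10200 - 136) - 31253 = 10064 - 31253 = -21189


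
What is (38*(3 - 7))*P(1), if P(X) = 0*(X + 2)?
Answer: 0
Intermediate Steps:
P(X) = 0 (P(X) = 0*(2 + X) = 0)
(38*(3 - 7))*P(1) = (38*(3 - 7))*0 = (38*(-4))*0 = -152*0 = 0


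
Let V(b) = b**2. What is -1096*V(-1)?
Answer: -1096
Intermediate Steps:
-1096*V(-1) = -1096*(-1)**2 = -1096*1 = -1096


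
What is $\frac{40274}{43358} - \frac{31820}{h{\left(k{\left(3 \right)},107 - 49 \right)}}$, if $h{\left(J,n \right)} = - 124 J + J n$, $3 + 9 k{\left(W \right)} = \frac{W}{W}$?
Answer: $- \frac{517147828}{238469} \approx -2168.6$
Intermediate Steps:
$k{\left(W \right)} = - \frac{2}{9}$ ($k{\left(W \right)} = - \frac{1}{3} + \frac{W \frac{1}{W}}{9} = - \frac{1}{3} + \frac{1}{9} \cdot 1 = - \frac{1}{3} + \frac{1}{9} = - \frac{2}{9}$)
$\frac{40274}{43358} - \frac{31820}{h{\left(k{\left(3 \right)},107 - 49 \right)}} = \frac{40274}{43358} - \frac{31820}{\left(- \frac{2}{9}\right) \left(-124 + \left(107 - 49\right)\right)} = 40274 \cdot \frac{1}{43358} - \frac{31820}{\left(- \frac{2}{9}\right) \left(-124 + 58\right)} = \frac{20137}{21679} - \frac{31820}{\left(- \frac{2}{9}\right) \left(-66\right)} = \frac{20137}{21679} - \frac{31820}{\frac{44}{3}} = \frac{20137}{21679} - \frac{23865}{11} = - \frac{517147828}{238469}$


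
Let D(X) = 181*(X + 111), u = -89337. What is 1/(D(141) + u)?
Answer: -1/43725 ≈ -2.2870e-5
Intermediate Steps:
D(X) = 20091 + 181*X (D(X) = 181*(111 + X) = 20091 + 181*X)
1/(D(141) + u) = 1/((20091 + 181*141) - 89337) = 1/((20091 + 25521) - 89337) = 1/(45612 - 89337) = 1/(-43725) = -1/43725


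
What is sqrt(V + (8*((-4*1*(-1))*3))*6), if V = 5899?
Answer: 5*sqrt(259) ≈ 80.467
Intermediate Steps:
sqrt(V + (8*((-4*1*(-1))*3))*6) = sqrt(5899 + (8*((-4*1*(-1))*3))*6) = sqrt(5899 + (8*(-4*(-1)*3))*6) = sqrt(5899 + (8*(4*3))*6) = sqrt(5899 + (8*12)*6) = sqrt(5899 + 96*6) = sqrt(5899 + 576) = sqrt(6475) = 5*sqrt(259)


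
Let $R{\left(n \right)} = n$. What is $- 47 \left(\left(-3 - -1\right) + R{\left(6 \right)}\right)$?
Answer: $-188$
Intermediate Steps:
$- 47 \left(\left(-3 - -1\right) + R{\left(6 \right)}\right) = - 47 \left(\left(-3 - -1\right) + 6\right) = - 47 \left(\left(-3 + 1\right) + 6\right) = - 47 \left(-2 + 6\right) = \left(-47\right) 4 = -188$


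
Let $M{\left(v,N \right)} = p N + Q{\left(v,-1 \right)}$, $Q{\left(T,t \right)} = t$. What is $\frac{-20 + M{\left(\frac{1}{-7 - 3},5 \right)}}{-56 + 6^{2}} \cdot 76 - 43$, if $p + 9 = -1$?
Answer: $\frac{1134}{5} \approx 226.8$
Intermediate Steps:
$p = -10$ ($p = -9 - 1 = -10$)
$M{\left(v,N \right)} = -1 - 10 N$ ($M{\left(v,N \right)} = - 10 N - 1 = -1 - 10 N$)
$\frac{-20 + M{\left(\frac{1}{-7 - 3},5 \right)}}{-56 + 6^{2}} \cdot 76 - 43 = \frac{-20 - 51}{-56 + 6^{2}} \cdot 76 - 43 = \frac{-20 - 51}{-56 + 36} \cdot 76 - 43 = \frac{-20 - 51}{-20} \cdot 76 - 43 = \left(-71\right) \left(- \frac{1}{20}\right) 76 - 43 = \frac{71}{20} \cdot 76 - 43 = \frac{1349}{5} - 43 = \frac{1134}{5}$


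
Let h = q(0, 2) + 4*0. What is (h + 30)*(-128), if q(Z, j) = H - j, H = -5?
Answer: -2944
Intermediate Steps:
q(Z, j) = -5 - j
h = -7 (h = (-5 - 1*2) + 4*0 = (-5 - 2) + 0 = -7 + 0 = -7)
(h + 30)*(-128) = (-7 + 30)*(-128) = 23*(-128) = -2944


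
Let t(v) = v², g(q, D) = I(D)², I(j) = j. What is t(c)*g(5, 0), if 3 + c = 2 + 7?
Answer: 0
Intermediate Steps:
g(q, D) = D²
c = 6 (c = -3 + (2 + 7) = -3 + 9 = 6)
t(c)*g(5, 0) = 6²*0² = 36*0 = 0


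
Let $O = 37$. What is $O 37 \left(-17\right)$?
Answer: $-23273$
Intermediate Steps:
$O 37 \left(-17\right) = 37 \cdot 37 \left(-17\right) = 1369 \left(-17\right) = -23273$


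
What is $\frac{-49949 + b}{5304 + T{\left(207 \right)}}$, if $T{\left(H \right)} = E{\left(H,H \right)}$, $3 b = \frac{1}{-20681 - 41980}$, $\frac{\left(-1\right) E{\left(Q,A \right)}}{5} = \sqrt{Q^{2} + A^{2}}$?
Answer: $- \frac{8300373575312}{814278629763} - \frac{539899864910 \sqrt{2}}{271426209921} \approx -13.007$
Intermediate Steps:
$E{\left(Q,A \right)} = - 5 \sqrt{A^{2} + Q^{2}}$ ($E{\left(Q,A \right)} = - 5 \sqrt{Q^{2} + A^{2}} = - 5 \sqrt{A^{2} + Q^{2}}$)
$b = - \frac{1}{187983}$ ($b = \frac{1}{3 \left(-20681 - 41980\right)} = \frac{1}{3 \left(-62661\right)} = \frac{1}{3} \left(- \frac{1}{62661}\right) = - \frac{1}{187983} \approx -5.3196 \cdot 10^{-6}$)
$T{\left(H \right)} = - 5 \sqrt{2} \sqrt{H^{2}}$ ($T{\left(H \right)} = - 5 \sqrt{H^{2} + H^{2}} = - 5 \sqrt{2 H^{2}} = - 5 \sqrt{2} \sqrt{H^{2}}$)
$\frac{-49949 + b}{5304 + T{\left(207 \right)}} = \frac{-49949 - \frac{1}{187983}}{5304 - 5 \sqrt{2} \sqrt{207^{2}}} = - \frac{9389562868}{187983 \left(5304 - 5 \sqrt{2} \sqrt{42849}\right)} = - \frac{9389562868}{187983 \left(5304 - 5 \sqrt{2} \cdot 207\right)} = - \frac{9389562868}{187983 \left(5304 - 1035 \sqrt{2}\right)}$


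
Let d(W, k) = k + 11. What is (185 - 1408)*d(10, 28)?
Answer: -47697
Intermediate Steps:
d(W, k) = 11 + k
(185 - 1408)*d(10, 28) = (185 - 1408)*(11 + 28) = -1223*39 = -47697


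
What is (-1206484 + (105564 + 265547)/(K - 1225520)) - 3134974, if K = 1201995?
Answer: -102133170561/23525 ≈ -4.3415e+6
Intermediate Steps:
(-1206484 + (105564 + 265547)/(K - 1225520)) - 3134974 = (-1206484 + (105564 + 265547)/(1201995 - 1225520)) - 3134974 = (-1206484 + 371111/(-23525)) - 3134974 = (-1206484 + 371111*(-1/23525)) - 3134974 = (-1206484 - 371111/23525) - 3134974 = -28382907211/23525 - 3134974 = -102133170561/23525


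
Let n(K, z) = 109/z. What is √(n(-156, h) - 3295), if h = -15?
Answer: I*√743010/15 ≈ 57.465*I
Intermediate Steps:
√(n(-156, h) - 3295) = √(109/(-15) - 3295) = √(109*(-1/15) - 3295) = √(-109/15 - 3295) = √(-49534/15) = I*√743010/15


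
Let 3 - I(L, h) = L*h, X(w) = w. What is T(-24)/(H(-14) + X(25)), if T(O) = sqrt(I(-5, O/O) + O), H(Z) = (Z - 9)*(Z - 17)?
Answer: 2*I/369 ≈ 0.0054201*I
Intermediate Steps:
H(Z) = (-17 + Z)*(-9 + Z) (H(Z) = (-9 + Z)*(-17 + Z) = (-17 + Z)*(-9 + Z))
I(L, h) = 3 - L*h
T(O) = sqrt(8 + O) (T(O) = sqrt((3 - 1*(-5)*O/O) + O) = sqrt((3 - 1*(-5)*1) + O) = sqrt((3 + 5) + O) = sqrt(8 + O))
T(-24)/(H(-14) + X(25)) = sqrt(8 - 24)/((153 + (-14)**2 - 26*(-14)) + 25) = sqrt(-16)/((153 + 196 + 364) + 25) = (4*I)/(713 + 25) = (4*I)/738 = 2*I/369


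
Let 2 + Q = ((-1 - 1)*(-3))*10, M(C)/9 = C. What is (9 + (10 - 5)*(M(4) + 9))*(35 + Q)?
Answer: 21762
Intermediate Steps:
M(C) = 9*C
Q = 58 (Q = -2 + ((-1 - 1)*(-3))*10 = -2 - 2*(-3)*10 = -2 + 6*10 = -2 + 60 = 58)
(9 + (10 - 5)*(M(4) + 9))*(35 + Q) = (9 + (10 - 5)*(9*4 + 9))*(35 + 58) = (9 + 5*(36 + 9))*93 = (9 + 5*45)*93 = (9 + 225)*93 = 234*93 = 21762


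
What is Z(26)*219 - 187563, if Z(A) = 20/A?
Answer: -2436129/13 ≈ -1.8739e+5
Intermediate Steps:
Z(26)*219 - 187563 = (20/26)*219 - 187563 = (20*(1/26))*219 - 187563 = (10/13)*219 - 187563 = 2190/13 - 187563 = -2436129/13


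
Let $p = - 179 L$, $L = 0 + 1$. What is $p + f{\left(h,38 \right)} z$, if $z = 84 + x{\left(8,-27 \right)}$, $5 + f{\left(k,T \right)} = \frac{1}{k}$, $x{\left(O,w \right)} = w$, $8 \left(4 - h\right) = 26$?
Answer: $-388$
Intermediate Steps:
$h = \frac{3}{4}$ ($h = 4 - \frac{13}{4} = \frac{3}{4} \approx 0.75$)
$L = 1$
$f{\left(k,T \right)} = -5 + \frac{1}{k}$
$p = -179$ ($p = \left(-179\right) 1 = -179$)
$z = 57$ ($z = 84 - 27 = 57$)
$p + f{\left(h,38 \right)} z = -179 + \left(-5 + \frac{1}{\frac{3}{4}}\right) 57 = -179 + \left(-5 + \frac{4}{3}\right) 57 = -179 - 209 = -388$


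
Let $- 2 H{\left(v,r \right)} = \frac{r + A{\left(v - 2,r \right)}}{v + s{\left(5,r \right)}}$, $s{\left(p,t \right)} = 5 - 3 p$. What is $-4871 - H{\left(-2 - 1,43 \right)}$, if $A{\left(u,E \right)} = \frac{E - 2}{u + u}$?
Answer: $- \frac{1266849}{260} \approx -4872.5$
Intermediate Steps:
$A{\left(u,E \right)} = \frac{-2 + E}{2 u}$
$H{\left(v,r \right)} = - \frac{r + \frac{-2 + r}{2 \left(-2 + v\right)}}{2 \left(-10 + v\right)}$ ($H{\left(v,r \right)} = - \frac{\left(r + \frac{-2 + r}{2 \left(v - 2\right)}\right) \frac{1}{v + \left(5 - 15\right)}}{2} = - \frac{\left(r + \frac{-2 + r}{2 \left(-2 + v\right)}\right) \frac{1}{v + \left(5 - 15\right)}}{2} = - \frac{\left(r + \frac{-2 + r}{2 \left(-2 + v\right)}\right) \frac{1}{v - 10}}{2} = - \frac{\left(r + \frac{-2 + r}{2 \left(-2 + v\right)}\right) \frac{1}{-10 + v}}{2} = - \frac{\frac{1}{-10 + v} \left(r + \frac{-2 + r}{2 \left(-2 + v\right)}\right)}{2} = - \frac{r + \frac{-2 + r}{2 \left(-2 + v\right)}}{2 \left(-10 + v\right)}$)
$-4871 - H{\left(-2 - 1,43 \right)} = -4871 - \frac{2 - 43 - 86 \left(-2 - 3\right)}{4 \left(-10 - 3\right) \left(-2 - 3\right)} = -4871 - \frac{2 - 43 - 86 \left(-5\right)}{4 \left(-13\right) \left(-5\right)} = -4871 - \frac{1}{4} \left(- \frac{1}{13}\right) \left(- \frac{1}{5}\right) \left(2 - 43 + 430\right) = -4871 - \frac{1}{4} \left(- \frac{1}{13}\right) \left(- \frac{1}{5}\right) 389 = -4871 - \frac{389}{260} = - \frac{1266849}{260}$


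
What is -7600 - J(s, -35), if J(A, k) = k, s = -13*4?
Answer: -7565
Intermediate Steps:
s = -52
-7600 - J(s, -35) = -7600 - 1*(-35) = -7600 + 35 = -7565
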